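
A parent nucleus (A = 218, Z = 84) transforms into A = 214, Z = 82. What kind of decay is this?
ΔA = -4, ΔZ = -2 ⇒ alpha decay (α)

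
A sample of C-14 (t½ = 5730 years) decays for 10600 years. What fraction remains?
N/N₀ = (1/2)^(t/t½) = 0.2774 = 27.7%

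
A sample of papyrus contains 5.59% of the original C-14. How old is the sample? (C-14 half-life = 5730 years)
Age = t½ × log₂(1/ratio) = 23840 years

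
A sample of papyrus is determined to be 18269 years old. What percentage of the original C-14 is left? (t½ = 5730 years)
N/N₀ = (1/2)^(t/t½) = 0.1097 = 11%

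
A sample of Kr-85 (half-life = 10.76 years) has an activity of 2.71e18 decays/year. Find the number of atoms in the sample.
N = A/λ = 4.207e19 atoms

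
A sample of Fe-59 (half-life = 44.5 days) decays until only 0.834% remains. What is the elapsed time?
t = t½ × log₂(N₀/N) = 307.3 days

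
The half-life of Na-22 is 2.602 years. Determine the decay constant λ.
λ = ln(2)/t½ = 0.2664 year⁻¹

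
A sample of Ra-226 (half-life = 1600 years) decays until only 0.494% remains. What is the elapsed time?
t = t½ × log₂(N₀/N) = 12260 years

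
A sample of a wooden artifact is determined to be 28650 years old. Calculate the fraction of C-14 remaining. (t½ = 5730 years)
N/N₀ = (1/2)^(t/t½) = 0.03125 = 3.12%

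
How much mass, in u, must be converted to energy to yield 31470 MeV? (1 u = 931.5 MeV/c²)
m = E/c² = 33.78 u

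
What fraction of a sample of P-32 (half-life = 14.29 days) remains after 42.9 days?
N/N₀ = (1/2)^(t/t½) = 0.1248 = 12.5%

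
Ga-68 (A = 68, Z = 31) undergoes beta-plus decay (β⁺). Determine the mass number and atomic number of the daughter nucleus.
Daughter: A = 68, Z = 30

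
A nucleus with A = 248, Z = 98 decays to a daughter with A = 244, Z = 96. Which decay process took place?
ΔA = -4, ΔZ = -2 ⇒ alpha decay (α)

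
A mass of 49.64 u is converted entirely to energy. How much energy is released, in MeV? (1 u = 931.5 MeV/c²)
E = mc² = 46240 MeV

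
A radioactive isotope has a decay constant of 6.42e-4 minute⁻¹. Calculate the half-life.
t½ = ln(2)/λ = 1080 minutes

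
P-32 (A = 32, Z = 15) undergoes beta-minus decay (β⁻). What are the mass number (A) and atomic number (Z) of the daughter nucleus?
Daughter: A = 32, Z = 16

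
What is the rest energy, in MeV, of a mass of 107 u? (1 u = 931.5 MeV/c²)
E = mc² = 99670 MeV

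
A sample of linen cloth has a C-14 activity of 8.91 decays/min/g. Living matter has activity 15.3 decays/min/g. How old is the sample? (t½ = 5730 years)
Age = t½ × log₂(A₀/A) = 4470 years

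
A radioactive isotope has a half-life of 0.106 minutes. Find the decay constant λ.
λ = ln(2)/t½ = 6.539 minute⁻¹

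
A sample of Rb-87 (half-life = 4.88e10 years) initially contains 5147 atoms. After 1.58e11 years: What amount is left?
N = N₀(1/2)^(t/t½) = 545.6 atoms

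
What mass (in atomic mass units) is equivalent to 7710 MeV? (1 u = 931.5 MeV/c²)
m = E/c² = 8.277 u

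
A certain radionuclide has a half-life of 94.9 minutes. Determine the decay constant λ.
λ = ln(2)/t½ = 0.007304 minute⁻¹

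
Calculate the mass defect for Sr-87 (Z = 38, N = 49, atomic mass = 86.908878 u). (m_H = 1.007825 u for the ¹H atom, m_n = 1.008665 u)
Δm = Z·m_H + N·m_n − M = 0.8131 u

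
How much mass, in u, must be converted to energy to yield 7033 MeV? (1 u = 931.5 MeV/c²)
m = E/c² = 7.55 u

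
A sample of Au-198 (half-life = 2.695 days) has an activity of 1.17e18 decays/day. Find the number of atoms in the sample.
N = A/λ = 4.549e18 atoms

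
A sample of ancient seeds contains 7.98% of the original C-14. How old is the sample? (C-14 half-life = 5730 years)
Age = t½ × log₂(1/ratio) = 20900 years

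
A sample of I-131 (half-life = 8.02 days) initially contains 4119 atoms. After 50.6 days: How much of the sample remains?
N = N₀(1/2)^(t/t½) = 51.94 atoms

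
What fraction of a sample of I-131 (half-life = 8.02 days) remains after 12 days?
N/N₀ = (1/2)^(t/t½) = 0.3545 = 35.4%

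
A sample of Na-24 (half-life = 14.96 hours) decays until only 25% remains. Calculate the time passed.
t = t½ × log₂(N₀/N) = 29.92 hours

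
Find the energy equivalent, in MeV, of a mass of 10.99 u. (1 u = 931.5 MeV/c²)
E = mc² = 10240 MeV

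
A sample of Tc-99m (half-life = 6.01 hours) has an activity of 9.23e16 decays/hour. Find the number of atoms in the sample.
N = A/λ = 8.003e17 atoms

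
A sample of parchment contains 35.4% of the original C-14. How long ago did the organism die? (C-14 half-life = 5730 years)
Age = t½ × log₂(1/ratio) = 8585 years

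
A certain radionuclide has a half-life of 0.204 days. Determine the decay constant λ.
λ = ln(2)/t½ = 3.398 day⁻¹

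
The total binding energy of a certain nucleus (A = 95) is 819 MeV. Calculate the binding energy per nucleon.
B.E./A = 819/95 = 8.621 MeV/nucleon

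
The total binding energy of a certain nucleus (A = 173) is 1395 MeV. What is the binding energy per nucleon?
B.E./A = 1395/173 = 8.064 MeV/nucleon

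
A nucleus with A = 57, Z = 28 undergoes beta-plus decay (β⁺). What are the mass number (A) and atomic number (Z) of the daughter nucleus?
Daughter: A = 57, Z = 27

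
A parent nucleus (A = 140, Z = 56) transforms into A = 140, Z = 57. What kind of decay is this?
ΔA = 0, ΔZ = +1 ⇒ beta-minus decay (β⁻)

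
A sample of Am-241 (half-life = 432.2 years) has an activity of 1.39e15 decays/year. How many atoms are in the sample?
N = A/λ = 8.667e17 atoms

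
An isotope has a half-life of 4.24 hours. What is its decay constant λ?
λ = ln(2)/t½ = 0.1635 hour⁻¹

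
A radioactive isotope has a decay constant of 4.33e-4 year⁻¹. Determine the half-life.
t½ = ln(2)/λ = 1601 years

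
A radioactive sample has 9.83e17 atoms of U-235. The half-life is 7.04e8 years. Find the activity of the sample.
A = λN = 9.678e8 decays/year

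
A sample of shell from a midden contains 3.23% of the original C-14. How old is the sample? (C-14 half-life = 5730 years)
Age = t½ × log₂(1/ratio) = 28380 years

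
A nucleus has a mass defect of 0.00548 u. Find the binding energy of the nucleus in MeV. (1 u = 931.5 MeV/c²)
B.E. = Δm × 931.5 = 5.105 MeV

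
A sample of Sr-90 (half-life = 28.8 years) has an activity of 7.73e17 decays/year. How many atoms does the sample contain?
N = A/λ = 3.212e19 atoms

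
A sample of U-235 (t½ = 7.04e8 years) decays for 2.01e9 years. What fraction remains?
N/N₀ = (1/2)^(t/t½) = 0.1382 = 13.8%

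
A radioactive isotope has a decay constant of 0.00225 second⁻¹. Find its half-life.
t½ = ln(2)/λ = 308.1 seconds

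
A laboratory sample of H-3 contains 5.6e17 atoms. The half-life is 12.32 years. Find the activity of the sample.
A = λN = 3.151e16 decays/year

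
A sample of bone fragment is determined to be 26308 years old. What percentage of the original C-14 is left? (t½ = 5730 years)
N/N₀ = (1/2)^(t/t½) = 0.04148 = 4.15%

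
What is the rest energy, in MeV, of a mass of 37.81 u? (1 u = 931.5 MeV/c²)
E = mc² = 35220 MeV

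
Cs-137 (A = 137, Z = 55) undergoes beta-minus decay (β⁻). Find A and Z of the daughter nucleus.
Daughter: A = 137, Z = 56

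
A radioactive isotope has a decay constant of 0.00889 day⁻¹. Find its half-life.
t½ = ln(2)/λ = 77.97 days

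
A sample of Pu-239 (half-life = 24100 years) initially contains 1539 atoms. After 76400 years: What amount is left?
N = N₀(1/2)^(t/t½) = 171 atoms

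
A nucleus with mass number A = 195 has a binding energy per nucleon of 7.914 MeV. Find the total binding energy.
B.E. = 7.914 × 195 = 1543 MeV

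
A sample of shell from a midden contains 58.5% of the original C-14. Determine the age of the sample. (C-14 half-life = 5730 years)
Age = t½ × log₂(1/ratio) = 4432 years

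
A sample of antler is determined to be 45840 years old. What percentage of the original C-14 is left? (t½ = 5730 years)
N/N₀ = (1/2)^(t/t½) = 0.003906 = 0.391%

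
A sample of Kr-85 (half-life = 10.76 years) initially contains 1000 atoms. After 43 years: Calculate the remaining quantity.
N = N₀(1/2)^(t/t½) = 62.66 atoms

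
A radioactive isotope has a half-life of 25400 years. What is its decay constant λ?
λ = ln(2)/t½ = 2.729e-5 year⁻¹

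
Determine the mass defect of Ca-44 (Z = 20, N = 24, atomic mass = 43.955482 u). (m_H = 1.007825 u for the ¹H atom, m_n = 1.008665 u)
Δm = Z·m_H + N·m_n − M = 0.409 u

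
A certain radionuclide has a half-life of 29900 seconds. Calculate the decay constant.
λ = ln(2)/t½ = 2.318e-5 second⁻¹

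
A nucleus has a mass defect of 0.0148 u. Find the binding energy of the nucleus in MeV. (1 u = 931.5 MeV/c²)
B.E. = Δm × 931.5 = 13.79 MeV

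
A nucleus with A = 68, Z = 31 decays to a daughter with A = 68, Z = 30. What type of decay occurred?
ΔA = 0, ΔZ = -1 ⇒ beta-plus decay (β⁺) or electron capture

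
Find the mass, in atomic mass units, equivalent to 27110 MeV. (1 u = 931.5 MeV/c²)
m = E/c² = 29.1 u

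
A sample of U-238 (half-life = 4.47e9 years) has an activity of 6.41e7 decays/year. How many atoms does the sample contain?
N = A/λ = 4.134e17 atoms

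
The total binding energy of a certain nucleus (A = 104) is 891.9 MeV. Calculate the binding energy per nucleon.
B.E./A = 891.9/104 = 8.576 MeV/nucleon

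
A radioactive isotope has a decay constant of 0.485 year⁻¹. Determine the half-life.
t½ = ln(2)/λ = 1.429 years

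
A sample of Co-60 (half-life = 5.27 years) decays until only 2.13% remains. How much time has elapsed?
t = t½ × log₂(N₀/N) = 29.26 years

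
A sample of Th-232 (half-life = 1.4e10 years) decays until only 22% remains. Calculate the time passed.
t = t½ × log₂(N₀/N) = 3.058e10 years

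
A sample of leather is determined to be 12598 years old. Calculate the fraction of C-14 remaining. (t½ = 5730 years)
N/N₀ = (1/2)^(t/t½) = 0.2178 = 21.8%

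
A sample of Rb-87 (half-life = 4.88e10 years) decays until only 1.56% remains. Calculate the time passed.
t = t½ × log₂(N₀/N) = 2.929e11 years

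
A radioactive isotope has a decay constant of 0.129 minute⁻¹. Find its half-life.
t½ = ln(2)/λ = 5.373 minutes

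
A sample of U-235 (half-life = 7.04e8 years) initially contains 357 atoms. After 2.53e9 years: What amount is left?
N = N₀(1/2)^(t/t½) = 29.57 atoms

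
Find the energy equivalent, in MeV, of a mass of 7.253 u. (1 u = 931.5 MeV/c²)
E = mc² = 6756 MeV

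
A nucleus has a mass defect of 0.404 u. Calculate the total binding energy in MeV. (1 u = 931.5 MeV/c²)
B.E. = Δm × 931.5 = 376.3 MeV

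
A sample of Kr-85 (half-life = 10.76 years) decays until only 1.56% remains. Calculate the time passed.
t = t½ × log₂(N₀/N) = 64.58 years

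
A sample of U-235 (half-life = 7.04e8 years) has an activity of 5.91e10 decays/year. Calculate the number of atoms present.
N = A/λ = 6.003e19 atoms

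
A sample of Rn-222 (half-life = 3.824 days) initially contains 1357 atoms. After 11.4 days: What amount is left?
N = N₀(1/2)^(t/t½) = 171.9 atoms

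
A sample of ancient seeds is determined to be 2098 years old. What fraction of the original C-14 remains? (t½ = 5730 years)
N/N₀ = (1/2)^(t/t½) = 0.7759 = 77.6%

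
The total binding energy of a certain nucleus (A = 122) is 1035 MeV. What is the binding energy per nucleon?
B.E./A = 1035/122 = 8.484 MeV/nucleon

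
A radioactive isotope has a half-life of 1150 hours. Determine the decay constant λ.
λ = ln(2)/t½ = 6.027e-4 hour⁻¹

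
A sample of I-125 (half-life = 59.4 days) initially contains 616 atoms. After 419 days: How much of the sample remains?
N = N₀(1/2)^(t/t½) = 4.636 atoms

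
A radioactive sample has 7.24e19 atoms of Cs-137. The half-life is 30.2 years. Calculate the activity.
A = λN = 1.662e18 decays/year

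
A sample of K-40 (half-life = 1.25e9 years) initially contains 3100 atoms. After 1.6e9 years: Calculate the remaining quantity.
N = N₀(1/2)^(t/t½) = 1277 atoms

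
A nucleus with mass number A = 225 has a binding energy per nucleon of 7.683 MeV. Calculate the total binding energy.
B.E. = 7.683 × 225 = 1729 MeV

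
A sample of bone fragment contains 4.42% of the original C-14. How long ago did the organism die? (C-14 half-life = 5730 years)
Age = t½ × log₂(1/ratio) = 25780 years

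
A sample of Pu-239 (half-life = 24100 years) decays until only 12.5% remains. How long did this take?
t = t½ × log₂(N₀/N) = 72300 years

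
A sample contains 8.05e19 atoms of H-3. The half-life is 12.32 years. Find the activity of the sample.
A = λN = 4.529e18 decays/year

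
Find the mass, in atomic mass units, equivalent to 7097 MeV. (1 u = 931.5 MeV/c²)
m = E/c² = 7.619 u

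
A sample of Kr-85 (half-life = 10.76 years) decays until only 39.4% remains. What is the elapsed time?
t = t½ × log₂(N₀/N) = 14.46 years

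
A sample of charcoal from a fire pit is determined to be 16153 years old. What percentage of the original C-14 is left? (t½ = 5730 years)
N/N₀ = (1/2)^(t/t½) = 0.1417 = 14.2%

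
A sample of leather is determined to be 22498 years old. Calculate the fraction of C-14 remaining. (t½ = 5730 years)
N/N₀ = (1/2)^(t/t½) = 0.06577 = 6.58%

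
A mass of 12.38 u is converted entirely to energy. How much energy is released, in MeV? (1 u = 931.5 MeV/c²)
E = mc² = 11530 MeV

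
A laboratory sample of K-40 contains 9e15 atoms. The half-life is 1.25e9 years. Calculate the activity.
A = λN = 4.991e6 decays/year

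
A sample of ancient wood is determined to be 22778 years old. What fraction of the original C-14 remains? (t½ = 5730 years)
N/N₀ = (1/2)^(t/t½) = 0.06358 = 6.36%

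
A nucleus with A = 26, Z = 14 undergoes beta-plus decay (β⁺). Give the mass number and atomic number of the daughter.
Daughter: A = 26, Z = 13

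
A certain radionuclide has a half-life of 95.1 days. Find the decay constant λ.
λ = ln(2)/t½ = 0.007289 day⁻¹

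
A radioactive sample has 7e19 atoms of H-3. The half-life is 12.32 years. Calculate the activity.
A = λN = 3.938e18 decays/year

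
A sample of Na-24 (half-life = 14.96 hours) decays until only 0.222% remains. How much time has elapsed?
t = t½ × log₂(N₀/N) = 131.9 hours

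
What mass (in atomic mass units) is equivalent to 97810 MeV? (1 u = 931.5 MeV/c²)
m = E/c² = 105 u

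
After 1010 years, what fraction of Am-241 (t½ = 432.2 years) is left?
N/N₀ = (1/2)^(t/t½) = 0.1979 = 19.8%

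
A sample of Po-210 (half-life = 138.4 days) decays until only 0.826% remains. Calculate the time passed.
t = t½ × log₂(N₀/N) = 957.7 days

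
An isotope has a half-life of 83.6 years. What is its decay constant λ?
λ = ln(2)/t½ = 0.008291 year⁻¹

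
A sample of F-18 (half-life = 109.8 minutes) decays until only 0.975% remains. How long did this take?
t = t½ × log₂(N₀/N) = 733.5 minutes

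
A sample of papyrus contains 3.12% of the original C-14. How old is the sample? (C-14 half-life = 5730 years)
Age = t½ × log₂(1/ratio) = 28660 years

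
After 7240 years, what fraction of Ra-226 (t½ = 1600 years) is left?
N/N₀ = (1/2)^(t/t½) = 0.04343 = 4.34%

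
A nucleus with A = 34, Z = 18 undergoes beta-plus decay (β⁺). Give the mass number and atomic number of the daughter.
Daughter: A = 34, Z = 17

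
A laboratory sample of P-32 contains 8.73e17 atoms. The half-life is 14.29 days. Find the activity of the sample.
A = λN = 4.235e16 decays/day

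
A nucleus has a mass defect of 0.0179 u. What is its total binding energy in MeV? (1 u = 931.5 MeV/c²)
B.E. = Δm × 931.5 = 16.67 MeV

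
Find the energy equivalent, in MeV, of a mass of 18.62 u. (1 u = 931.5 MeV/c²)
E = mc² = 17340 MeV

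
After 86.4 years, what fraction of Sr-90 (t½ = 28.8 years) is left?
N/N₀ = (1/2)^(t/t½) = 0.125 = 12.5%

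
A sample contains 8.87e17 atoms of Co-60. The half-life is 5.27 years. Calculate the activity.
A = λN = 1.167e17 decays/year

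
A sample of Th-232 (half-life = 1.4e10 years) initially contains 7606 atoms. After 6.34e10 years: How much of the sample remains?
N = N₀(1/2)^(t/t½) = 329.5 atoms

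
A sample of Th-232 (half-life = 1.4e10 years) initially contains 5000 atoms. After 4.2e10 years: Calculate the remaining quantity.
N = N₀(1/2)^(t/t½) = 625 atoms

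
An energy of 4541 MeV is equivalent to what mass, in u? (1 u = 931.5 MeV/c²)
m = E/c² = 4.875 u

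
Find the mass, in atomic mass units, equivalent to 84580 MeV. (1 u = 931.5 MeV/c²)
m = E/c² = 90.8 u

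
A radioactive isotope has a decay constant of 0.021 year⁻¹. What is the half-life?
t½ = ln(2)/λ = 33.01 years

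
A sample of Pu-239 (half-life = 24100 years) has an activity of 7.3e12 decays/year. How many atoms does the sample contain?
N = A/λ = 2.538e17 atoms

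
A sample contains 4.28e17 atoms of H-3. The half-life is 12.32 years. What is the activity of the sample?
A = λN = 2.408e16 decays/year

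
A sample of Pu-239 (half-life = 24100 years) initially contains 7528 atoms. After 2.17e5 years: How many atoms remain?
N = N₀(1/2)^(t/t½) = 14.66 atoms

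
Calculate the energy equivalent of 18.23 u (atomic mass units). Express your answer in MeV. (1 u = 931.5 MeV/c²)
E = mc² = 16980 MeV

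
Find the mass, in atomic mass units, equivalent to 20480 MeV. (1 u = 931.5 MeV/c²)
m = E/c² = 21.99 u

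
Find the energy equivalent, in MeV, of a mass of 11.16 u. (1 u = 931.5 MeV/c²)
E = mc² = 10400 MeV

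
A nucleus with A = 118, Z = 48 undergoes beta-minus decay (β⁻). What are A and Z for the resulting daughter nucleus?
Daughter: A = 118, Z = 49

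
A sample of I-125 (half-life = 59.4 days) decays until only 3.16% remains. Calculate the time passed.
t = t½ × log₂(N₀/N) = 296 days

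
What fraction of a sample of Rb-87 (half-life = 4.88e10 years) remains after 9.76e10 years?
N/N₀ = (1/2)^(t/t½) = 0.25 = 25%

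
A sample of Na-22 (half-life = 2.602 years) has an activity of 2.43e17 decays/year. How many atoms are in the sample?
N = A/λ = 9.122e17 atoms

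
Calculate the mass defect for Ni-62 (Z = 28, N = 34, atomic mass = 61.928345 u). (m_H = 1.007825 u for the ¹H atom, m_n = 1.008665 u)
Δm = Z·m_H + N·m_n − M = 0.5854 u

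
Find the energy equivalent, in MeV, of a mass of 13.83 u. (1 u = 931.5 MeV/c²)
E = mc² = 12880 MeV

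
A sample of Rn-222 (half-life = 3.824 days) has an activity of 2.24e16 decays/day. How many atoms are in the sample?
N = A/λ = 1.236e17 atoms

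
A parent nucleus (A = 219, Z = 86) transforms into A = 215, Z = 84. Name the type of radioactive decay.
ΔA = -4, ΔZ = -2 ⇒ alpha decay (α)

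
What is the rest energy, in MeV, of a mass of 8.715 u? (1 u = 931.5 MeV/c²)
E = mc² = 8118 MeV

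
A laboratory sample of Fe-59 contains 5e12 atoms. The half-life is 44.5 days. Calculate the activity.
A = λN = 7.788e10 decays/day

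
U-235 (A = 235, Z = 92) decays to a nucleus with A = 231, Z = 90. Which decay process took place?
ΔA = -4, ΔZ = -2 ⇒ alpha decay (α)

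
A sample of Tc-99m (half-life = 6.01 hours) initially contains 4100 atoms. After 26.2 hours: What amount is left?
N = N₀(1/2)^(t/t½) = 199.7 atoms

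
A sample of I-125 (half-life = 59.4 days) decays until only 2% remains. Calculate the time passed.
t = t½ × log₂(N₀/N) = 335.2 days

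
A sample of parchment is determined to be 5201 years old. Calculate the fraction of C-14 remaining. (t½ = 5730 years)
N/N₀ = (1/2)^(t/t½) = 0.533 = 53.3%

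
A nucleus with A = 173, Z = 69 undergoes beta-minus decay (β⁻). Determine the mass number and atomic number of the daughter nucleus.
Daughter: A = 173, Z = 70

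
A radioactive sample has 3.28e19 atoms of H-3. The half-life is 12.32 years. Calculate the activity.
A = λN = 1.845e18 decays/year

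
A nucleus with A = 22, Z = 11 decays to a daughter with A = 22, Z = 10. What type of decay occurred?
ΔA = 0, ΔZ = -1 ⇒ beta-plus decay (β⁺) or electron capture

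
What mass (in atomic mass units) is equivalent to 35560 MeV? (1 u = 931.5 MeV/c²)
m = E/c² = 38.17 u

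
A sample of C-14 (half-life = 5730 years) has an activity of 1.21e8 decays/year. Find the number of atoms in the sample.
N = A/λ = 1e12 atoms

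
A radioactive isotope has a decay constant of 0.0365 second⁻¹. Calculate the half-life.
t½ = ln(2)/λ = 18.99 seconds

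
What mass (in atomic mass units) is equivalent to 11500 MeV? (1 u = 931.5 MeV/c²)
m = E/c² = 12.35 u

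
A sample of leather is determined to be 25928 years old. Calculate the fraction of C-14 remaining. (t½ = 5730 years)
N/N₀ = (1/2)^(t/t½) = 0.04344 = 4.34%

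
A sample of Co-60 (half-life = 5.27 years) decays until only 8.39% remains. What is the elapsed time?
t = t½ × log₂(N₀/N) = 18.84 years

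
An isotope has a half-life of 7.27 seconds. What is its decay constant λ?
λ = ln(2)/t½ = 0.09534 second⁻¹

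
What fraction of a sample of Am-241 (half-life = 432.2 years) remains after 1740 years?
N/N₀ = (1/2)^(t/t½) = 0.06139 = 6.14%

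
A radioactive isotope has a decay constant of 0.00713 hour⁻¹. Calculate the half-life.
t½ = ln(2)/λ = 97.22 hours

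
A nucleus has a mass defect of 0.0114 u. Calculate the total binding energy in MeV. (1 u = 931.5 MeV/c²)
B.E. = Δm × 931.5 = 10.62 MeV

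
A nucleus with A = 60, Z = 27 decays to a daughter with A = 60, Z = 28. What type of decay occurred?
ΔA = 0, ΔZ = +1 ⇒ beta-minus decay (β⁻)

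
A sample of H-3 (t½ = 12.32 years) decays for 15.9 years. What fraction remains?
N/N₀ = (1/2)^(t/t½) = 0.4088 = 40.9%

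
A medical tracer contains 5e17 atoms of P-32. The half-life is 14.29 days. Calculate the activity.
A = λN = 2.425e16 decays/day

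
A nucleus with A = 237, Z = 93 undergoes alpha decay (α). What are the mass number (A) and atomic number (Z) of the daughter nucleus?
Daughter: A = 233, Z = 91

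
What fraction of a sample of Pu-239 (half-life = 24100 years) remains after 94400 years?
N/N₀ = (1/2)^(t/t½) = 0.0662 = 6.62%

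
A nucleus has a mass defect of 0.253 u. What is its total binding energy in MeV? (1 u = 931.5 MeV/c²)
B.E. = Δm × 931.5 = 235.7 MeV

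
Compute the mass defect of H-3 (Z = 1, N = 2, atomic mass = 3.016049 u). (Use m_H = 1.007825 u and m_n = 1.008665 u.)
Δm = Z·m_H + N·m_n − M = 0.009106 u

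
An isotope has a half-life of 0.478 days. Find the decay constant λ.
λ = ln(2)/t½ = 1.45 day⁻¹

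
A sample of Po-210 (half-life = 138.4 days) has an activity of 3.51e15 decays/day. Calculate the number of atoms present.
N = A/λ = 7.008e17 atoms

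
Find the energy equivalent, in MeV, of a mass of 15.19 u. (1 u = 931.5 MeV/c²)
E = mc² = 14150 MeV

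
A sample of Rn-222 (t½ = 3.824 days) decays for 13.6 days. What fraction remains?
N/N₀ = (1/2)^(t/t½) = 0.08499 = 8.5%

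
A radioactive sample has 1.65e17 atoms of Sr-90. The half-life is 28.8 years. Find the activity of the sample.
A = λN = 3.971e15 decays/year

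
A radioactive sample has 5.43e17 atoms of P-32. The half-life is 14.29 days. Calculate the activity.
A = λN = 2.634e16 decays/day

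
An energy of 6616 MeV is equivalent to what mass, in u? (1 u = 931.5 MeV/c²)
m = E/c² = 7.103 u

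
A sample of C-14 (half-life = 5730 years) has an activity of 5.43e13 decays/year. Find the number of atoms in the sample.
N = A/λ = 4.489e17 atoms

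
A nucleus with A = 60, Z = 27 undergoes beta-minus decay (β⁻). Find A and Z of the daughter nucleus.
Daughter: A = 60, Z = 28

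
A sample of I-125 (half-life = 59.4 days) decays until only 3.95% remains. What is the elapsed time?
t = t½ × log₂(N₀/N) = 276.9 days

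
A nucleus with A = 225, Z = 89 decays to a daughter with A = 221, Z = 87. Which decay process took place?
ΔA = -4, ΔZ = -2 ⇒ alpha decay (α)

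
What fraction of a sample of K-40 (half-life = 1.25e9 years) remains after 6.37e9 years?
N/N₀ = (1/2)^(t/t½) = 0.02924 = 2.92%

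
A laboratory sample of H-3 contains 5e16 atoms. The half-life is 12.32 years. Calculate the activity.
A = λN = 2.813e15 decays/year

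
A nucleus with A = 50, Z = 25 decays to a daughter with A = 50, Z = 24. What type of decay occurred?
ΔA = 0, ΔZ = -1 ⇒ beta-plus decay (β⁺) or electron capture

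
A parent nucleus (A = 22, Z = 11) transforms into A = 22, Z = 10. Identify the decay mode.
ΔA = 0, ΔZ = -1 ⇒ beta-plus decay (β⁺) or electron capture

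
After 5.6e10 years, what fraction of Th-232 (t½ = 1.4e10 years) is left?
N/N₀ = (1/2)^(t/t½) = 0.0625 = 6.25%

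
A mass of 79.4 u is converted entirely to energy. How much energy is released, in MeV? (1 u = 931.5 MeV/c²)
E = mc² = 73960 MeV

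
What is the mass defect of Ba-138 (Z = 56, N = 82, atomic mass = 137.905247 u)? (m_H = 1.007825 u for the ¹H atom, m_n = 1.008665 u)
Δm = Z·m_H + N·m_n − M = 1.243 u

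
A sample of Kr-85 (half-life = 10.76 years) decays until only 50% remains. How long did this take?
t = t½ × log₂(N₀/N) = 10.76 years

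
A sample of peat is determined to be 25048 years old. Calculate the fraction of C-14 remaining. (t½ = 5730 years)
N/N₀ = (1/2)^(t/t½) = 0.04832 = 4.83%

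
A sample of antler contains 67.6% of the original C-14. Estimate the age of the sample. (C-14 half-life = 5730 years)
Age = t½ × log₂(1/ratio) = 3237 years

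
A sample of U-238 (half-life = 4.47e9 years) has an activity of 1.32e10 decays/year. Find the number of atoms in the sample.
N = A/λ = 8.512e19 atoms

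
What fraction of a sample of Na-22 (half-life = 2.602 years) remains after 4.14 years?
N/N₀ = (1/2)^(t/t½) = 0.3319 = 33.2%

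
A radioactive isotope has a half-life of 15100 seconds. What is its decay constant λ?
λ = ln(2)/t½ = 4.59e-5 second⁻¹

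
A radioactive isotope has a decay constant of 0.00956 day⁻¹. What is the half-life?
t½ = ln(2)/λ = 72.5 days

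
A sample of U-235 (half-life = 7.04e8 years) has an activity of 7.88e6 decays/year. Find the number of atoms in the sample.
N = A/λ = 8.003e15 atoms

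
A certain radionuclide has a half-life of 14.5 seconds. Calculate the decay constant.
λ = ln(2)/t½ = 0.0478 second⁻¹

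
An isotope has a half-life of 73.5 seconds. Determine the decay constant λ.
λ = ln(2)/t½ = 0.009431 second⁻¹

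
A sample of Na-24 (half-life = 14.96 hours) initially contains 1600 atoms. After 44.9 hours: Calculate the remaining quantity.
N = N₀(1/2)^(t/t½) = 199.8 atoms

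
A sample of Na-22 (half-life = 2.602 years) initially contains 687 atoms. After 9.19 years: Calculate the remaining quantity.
N = N₀(1/2)^(t/t½) = 59.39 atoms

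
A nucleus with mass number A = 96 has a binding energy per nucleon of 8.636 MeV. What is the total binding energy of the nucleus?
B.E. = 8.636 × 96 = 829.1 MeV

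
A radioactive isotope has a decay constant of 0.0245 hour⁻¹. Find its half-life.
t½ = ln(2)/λ = 28.29 hours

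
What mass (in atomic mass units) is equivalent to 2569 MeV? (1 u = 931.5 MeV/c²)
m = E/c² = 2.758 u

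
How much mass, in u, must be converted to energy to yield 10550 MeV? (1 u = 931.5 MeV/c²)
m = E/c² = 11.33 u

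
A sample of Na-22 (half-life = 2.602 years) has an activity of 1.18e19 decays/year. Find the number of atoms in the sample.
N = A/λ = 4.43e19 atoms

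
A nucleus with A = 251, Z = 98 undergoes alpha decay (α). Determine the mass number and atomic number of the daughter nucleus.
Daughter: A = 247, Z = 96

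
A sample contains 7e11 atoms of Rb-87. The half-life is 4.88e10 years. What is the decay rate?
A = λN = 9.943 decays/year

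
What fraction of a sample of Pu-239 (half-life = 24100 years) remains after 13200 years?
N/N₀ = (1/2)^(t/t½) = 0.6841 = 68.4%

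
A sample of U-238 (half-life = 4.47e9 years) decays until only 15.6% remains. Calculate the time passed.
t = t½ × log₂(N₀/N) = 1.198e10 years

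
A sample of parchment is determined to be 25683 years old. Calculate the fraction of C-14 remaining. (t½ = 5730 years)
N/N₀ = (1/2)^(t/t½) = 0.04474 = 4.47%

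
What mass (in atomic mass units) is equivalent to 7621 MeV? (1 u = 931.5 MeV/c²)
m = E/c² = 8.181 u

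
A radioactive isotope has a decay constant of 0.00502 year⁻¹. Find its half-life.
t½ = ln(2)/λ = 138.1 years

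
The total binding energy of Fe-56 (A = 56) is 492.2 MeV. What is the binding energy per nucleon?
B.E./A = 492.2/56 = 8.789 MeV/nucleon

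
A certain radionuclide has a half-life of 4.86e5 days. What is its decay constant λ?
λ = ln(2)/t½ = 1.426e-6 day⁻¹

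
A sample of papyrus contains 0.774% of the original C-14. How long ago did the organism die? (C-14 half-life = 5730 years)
Age = t½ × log₂(1/ratio) = 40190 years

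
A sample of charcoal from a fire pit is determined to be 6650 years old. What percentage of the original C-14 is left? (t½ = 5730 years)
N/N₀ = (1/2)^(t/t½) = 0.4473 = 44.7%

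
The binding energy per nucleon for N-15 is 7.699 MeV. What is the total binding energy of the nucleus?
B.E. = 7.699 × 15 = 115.5 MeV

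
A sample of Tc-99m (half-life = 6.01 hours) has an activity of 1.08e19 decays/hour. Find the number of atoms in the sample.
N = A/λ = 9.364e19 atoms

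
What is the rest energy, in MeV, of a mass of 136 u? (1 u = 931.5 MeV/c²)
E = mc² = 1.267e5 MeV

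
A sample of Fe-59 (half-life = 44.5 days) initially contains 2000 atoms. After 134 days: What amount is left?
N = N₀(1/2)^(t/t½) = 248.1 atoms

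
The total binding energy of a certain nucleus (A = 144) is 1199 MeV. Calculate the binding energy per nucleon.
B.E./A = 1199/144 = 8.326 MeV/nucleon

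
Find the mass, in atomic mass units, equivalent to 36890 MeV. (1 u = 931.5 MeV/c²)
m = E/c² = 39.6 u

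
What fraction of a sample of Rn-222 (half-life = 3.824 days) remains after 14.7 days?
N/N₀ = (1/2)^(t/t½) = 0.06963 = 6.96%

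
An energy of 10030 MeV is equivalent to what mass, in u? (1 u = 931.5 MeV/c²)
m = E/c² = 10.77 u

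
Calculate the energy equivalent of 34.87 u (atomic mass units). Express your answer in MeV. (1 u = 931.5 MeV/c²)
E = mc² = 32480 MeV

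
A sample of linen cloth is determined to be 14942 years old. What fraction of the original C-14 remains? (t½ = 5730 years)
N/N₀ = (1/2)^(t/t½) = 0.1641 = 16.4%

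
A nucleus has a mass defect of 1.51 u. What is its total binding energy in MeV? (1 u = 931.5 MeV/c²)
B.E. = Δm × 931.5 = 1407 MeV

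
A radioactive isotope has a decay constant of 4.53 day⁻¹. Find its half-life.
t½ = ln(2)/λ = 0.153 days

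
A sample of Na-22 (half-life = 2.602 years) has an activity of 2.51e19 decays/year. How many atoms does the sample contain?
N = A/λ = 9.422e19 atoms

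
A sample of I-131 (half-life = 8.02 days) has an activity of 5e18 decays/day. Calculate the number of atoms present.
N = A/λ = 5.785e19 atoms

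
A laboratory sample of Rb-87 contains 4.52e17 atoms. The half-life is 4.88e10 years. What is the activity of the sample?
A = λN = 6.42e6 decays/year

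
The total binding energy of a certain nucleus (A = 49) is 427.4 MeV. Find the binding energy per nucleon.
B.E./A = 427.4/49 = 8.722 MeV/nucleon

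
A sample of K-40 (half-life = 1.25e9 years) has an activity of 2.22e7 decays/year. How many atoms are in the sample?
N = A/λ = 4.003e16 atoms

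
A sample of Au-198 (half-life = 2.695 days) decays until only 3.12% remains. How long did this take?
t = t½ × log₂(N₀/N) = 13.48 days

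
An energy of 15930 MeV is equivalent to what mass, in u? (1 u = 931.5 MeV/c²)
m = E/c² = 17.1 u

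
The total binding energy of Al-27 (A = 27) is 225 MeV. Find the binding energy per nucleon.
B.E./A = 225/27 = 8.333 MeV/nucleon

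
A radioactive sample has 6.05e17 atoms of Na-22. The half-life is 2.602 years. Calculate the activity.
A = λN = 1.612e17 decays/year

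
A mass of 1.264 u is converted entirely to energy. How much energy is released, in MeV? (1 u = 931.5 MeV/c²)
E = mc² = 1177 MeV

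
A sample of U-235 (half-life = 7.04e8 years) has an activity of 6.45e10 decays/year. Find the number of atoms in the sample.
N = A/λ = 6.551e19 atoms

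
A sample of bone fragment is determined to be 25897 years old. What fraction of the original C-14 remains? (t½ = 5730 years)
N/N₀ = (1/2)^(t/t½) = 0.0436 = 4.36%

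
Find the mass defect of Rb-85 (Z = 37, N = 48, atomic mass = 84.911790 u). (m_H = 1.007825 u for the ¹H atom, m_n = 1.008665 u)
Δm = Z·m_H + N·m_n − M = 0.7937 u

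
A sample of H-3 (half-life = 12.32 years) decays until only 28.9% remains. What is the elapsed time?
t = t½ × log₂(N₀/N) = 22.06 years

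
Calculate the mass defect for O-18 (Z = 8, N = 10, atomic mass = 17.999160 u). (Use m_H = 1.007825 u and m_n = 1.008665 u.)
Δm = Z·m_H + N·m_n − M = 0.1501 u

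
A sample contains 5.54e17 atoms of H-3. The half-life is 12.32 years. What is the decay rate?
A = λN = 3.117e16 decays/year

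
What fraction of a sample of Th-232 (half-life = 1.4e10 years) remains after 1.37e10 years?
N/N₀ = (1/2)^(t/t½) = 0.5075 = 50.7%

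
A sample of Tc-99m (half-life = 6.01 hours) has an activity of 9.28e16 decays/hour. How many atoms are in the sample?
N = A/λ = 8.046e17 atoms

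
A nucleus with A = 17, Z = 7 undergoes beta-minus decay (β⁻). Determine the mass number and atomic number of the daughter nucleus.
Daughter: A = 17, Z = 8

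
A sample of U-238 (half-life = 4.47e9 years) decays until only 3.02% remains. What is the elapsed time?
t = t½ × log₂(N₀/N) = 2.257e10 years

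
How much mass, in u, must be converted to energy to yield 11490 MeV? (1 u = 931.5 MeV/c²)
m = E/c² = 12.33 u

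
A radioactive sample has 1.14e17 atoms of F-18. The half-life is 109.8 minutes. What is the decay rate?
A = λN = 7.197e14 decays/minute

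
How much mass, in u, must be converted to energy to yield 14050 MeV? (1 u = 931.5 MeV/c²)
m = E/c² = 15.08 u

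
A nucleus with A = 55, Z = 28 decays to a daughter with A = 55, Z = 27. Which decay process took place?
ΔA = 0, ΔZ = -1 ⇒ beta-plus decay (β⁺) or electron capture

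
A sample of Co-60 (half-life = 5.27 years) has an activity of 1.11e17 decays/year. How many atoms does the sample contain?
N = A/λ = 8.439e17 atoms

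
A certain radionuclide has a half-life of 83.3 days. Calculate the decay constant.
λ = ln(2)/t½ = 0.008321 day⁻¹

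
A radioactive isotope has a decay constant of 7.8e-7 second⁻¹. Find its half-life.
t½ = ln(2)/λ = 8.887e5 seconds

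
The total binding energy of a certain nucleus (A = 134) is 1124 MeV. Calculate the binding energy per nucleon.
B.E./A = 1124/134 = 8.388 MeV/nucleon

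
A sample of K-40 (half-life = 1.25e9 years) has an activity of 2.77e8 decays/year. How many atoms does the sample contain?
N = A/λ = 4.995e17 atoms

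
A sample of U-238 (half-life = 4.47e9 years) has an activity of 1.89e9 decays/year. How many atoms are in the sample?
N = A/λ = 1.219e19 atoms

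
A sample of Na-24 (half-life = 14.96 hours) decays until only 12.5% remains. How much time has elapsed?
t = t½ × log₂(N₀/N) = 44.88 hours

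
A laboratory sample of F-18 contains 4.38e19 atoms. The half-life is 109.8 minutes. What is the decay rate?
A = λN = 2.765e17 decays/minute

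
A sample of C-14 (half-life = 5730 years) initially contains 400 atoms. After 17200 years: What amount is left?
N = N₀(1/2)^(t/t½) = 49.94 atoms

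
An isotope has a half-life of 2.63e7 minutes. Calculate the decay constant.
λ = ln(2)/t½ = 2.636e-8 minute⁻¹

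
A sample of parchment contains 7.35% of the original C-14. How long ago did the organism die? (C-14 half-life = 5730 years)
Age = t½ × log₂(1/ratio) = 21580 years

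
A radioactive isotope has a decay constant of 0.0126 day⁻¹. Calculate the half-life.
t½ = ln(2)/λ = 55.01 days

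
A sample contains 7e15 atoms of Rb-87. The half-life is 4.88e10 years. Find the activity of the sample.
A = λN = 99430 decays/year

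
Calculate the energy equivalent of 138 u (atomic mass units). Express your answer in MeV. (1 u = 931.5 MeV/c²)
E = mc² = 1.285e5 MeV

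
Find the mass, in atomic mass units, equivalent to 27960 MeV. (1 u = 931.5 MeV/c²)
m = E/c² = 30.02 u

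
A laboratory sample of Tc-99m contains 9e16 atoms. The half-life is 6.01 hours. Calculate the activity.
A = λN = 1.038e16 decays/hour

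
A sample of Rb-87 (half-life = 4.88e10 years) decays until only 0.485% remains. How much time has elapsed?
t = t½ × log₂(N₀/N) = 3.752e11 years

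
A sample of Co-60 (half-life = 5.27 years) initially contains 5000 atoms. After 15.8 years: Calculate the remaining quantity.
N = N₀(1/2)^(t/t½) = 625.8 atoms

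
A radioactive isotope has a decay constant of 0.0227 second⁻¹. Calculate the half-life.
t½ = ln(2)/λ = 30.54 seconds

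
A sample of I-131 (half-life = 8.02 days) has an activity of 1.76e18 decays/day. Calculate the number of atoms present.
N = A/λ = 2.036e19 atoms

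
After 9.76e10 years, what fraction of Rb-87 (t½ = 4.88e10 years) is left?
N/N₀ = (1/2)^(t/t½) = 0.25 = 25%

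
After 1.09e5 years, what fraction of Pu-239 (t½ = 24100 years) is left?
N/N₀ = (1/2)^(t/t½) = 0.0435 = 4.35%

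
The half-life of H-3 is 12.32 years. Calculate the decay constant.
λ = ln(2)/t½ = 0.05626 year⁻¹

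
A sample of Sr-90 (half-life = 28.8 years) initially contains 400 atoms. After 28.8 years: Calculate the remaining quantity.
N = N₀(1/2)^(t/t½) = 200 atoms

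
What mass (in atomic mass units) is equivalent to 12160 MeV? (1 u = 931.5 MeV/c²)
m = E/c² = 13.05 u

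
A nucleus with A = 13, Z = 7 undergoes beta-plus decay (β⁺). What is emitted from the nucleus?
β⁺: positron (e⁺) + neutrino (νₑ)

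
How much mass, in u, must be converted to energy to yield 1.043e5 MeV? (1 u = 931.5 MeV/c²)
m = E/c² = 112 u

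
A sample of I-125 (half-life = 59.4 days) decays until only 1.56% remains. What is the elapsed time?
t = t½ × log₂(N₀/N) = 356.5 days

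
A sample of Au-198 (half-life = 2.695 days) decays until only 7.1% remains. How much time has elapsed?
t = t½ × log₂(N₀/N) = 10.28 days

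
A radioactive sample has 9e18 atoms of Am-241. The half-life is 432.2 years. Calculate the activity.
A = λN = 1.443e16 decays/year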